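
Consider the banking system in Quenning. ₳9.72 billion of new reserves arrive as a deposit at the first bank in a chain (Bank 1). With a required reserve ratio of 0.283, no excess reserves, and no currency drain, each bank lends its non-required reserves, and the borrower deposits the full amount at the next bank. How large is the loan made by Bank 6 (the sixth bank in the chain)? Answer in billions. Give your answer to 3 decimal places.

₳1.321 billion

Each bank lends a fraction (1 − rr) = 0.7170 of the deposit it receives, so Bank 6 receives 9.72·0.7170^5 and lends 9.72·0.7170^6 ≈ 1.3206 billion.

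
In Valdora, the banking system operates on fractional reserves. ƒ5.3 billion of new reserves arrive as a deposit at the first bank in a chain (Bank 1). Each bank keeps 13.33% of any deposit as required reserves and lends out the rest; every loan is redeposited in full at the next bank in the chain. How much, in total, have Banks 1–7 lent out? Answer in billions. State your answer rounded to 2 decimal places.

Bank i lends (1 − rr)^i of the original deposit: Bank 1 lends 5.3·0.8667 ≈ 4.5935, Bank 2 lends 5.3·0.8667² ≈ 3.9812, and so on.
Summing a geometric series: total = 5.3·[0.8667·(1 − 0.8667^7) / (1 − 0.8667)] ≈ 21.8010 billion.

ƒ21.80 billion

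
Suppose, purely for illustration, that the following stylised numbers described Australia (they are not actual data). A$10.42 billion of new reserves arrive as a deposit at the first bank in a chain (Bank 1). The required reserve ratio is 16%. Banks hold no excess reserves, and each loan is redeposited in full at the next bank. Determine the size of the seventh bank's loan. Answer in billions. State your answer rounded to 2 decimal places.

Each bank lends a fraction (1 − rr) = 0.8400 of the deposit it receives, so Bank 7 receives 10.42·0.8400^6 and lends 10.42·0.8400^7 ≈ 3.0748 billion.

A$3.07 billion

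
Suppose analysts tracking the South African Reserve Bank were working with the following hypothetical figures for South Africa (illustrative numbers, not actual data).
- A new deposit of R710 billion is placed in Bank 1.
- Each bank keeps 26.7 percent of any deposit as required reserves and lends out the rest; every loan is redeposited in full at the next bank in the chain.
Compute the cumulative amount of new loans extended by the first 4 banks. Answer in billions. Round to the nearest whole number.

R1386 billion

Bank i lends (1 − rr)^i of the original deposit: Bank 1 lends 710·0.7330 = 520.4300, Bank 2 lends 710·0.7330² ≈ 381.4752, and so on.
Summing a geometric series: total = 710·[0.7330·(1 − 0.7330^4) / (1 − 0.7330)] ≈ 1386.4889 billion.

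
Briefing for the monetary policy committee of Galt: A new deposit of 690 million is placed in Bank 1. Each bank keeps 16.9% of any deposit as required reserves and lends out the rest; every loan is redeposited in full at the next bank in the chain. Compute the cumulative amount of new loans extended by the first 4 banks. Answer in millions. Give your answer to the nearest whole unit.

Bank i lends (1 − rr)^i of the original deposit: Bank 1 lends 690·0.8310 = 573.3900, Bank 2 lends 690·0.8310² ≈ 476.4871, and so on.
Summing a geometric series: total = 690·[0.8310·(1 − 0.8310^4) / (1 − 0.8310)] ≈ 1774.8813 million.

1775 million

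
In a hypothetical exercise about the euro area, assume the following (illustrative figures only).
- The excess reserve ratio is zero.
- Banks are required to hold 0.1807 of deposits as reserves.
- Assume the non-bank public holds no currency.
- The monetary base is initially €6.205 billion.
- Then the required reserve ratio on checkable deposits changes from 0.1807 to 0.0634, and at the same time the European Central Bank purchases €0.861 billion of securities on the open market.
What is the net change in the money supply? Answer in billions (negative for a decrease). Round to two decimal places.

Before: m₁ = 1 / (0.1807) ≈ 5.5340, MB₁ = 6.205, so M₁ = 5.5340 × 6.205 ≈ 34.3385 billion.
After: m₂ = 1 / (0.0634) ≈ 15.7729, MB₂ = 6.205 + 0.861 = 7.066, so M₂ = 15.7729 × 7.066 ≈ 111.4513 billion.
ΔM = M₂ − M₁ = 111.4513 − 34.3385 = 77.1128 billion.

€77.11 billion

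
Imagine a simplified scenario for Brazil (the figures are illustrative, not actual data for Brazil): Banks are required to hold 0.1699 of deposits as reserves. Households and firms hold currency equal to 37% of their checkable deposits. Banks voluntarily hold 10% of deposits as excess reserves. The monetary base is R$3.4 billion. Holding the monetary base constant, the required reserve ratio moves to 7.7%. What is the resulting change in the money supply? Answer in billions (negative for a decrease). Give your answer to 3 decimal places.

R$1.236 billion

Initially m₁ = (1 + 0.37) / (0.1699 + 0.1 + 0.37) ≈ 2.14096, so M₁ = 2.14096 × 3.4 ≈ 7.2793 billion.
After the change m₂ = (1 + 0.37) / (0.077 + 0.1 + 0.37) ≈ 2.50457, so M₂ = 2.50457 × 3.4 ≈ 8.5155 billion.
ΔM = M₂ − M₁ = 8.5155 − 7.2793 = 1.2362 billion.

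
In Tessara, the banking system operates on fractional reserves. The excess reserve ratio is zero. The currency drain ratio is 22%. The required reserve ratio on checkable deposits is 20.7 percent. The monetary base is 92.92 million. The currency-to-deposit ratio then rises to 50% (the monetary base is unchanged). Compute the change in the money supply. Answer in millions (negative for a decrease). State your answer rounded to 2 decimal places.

-68.34 million

Initially m₁ = (1 + 0.22) / (0.207 + 0.22) ≈ 2.85714, so M₁ = 2.85714 × 92.92 ≈ 265.4854 million.
After the change m₂ = (1 + 0.5) / (0.207 + 0.5) ≈ 2.12164, so M₂ = 2.12164 × 92.92 ≈ 197.1428 million.
ΔM = M₂ − M₁ = 197.1428 − 265.4854 = -68.3426 million.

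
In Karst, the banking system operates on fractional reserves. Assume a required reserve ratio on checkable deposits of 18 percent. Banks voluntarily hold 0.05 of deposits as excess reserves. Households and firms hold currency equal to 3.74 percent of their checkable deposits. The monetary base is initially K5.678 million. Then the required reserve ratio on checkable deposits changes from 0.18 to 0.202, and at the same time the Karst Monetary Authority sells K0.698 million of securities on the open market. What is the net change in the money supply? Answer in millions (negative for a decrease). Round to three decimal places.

-4.177 million

Before: m₁ = (1 + 0.0374) / (0.18 + 0.05 + 0.0374) ≈ 3.87958, MB₁ = 5.678, so M₁ = 3.87958 × 5.678 ≈ 22.0283 million.
After: m₂ = (1 + 0.0374) / (0.202 + 0.05 + 0.0374) ≈ 3.58466, MB₂ = 5.678 − 0.698 = 4.98, so M₂ = 3.58466 × 4.98 ≈ 17.8516 million.
ΔM = M₂ − M₁ = 17.8516 − 22.0283 = -4.1767 million.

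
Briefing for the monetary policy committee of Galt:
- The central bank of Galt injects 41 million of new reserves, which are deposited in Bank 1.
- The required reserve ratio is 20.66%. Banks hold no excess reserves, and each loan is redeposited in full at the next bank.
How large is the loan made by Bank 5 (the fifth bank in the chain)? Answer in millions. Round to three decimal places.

Each bank lends a fraction (1 − rr) = 0.7934 of the deposit it receives, so Bank 5 receives 41·0.7934^4 and lends 41·0.7934^5 ≈ 12.8898 million.

12.890 million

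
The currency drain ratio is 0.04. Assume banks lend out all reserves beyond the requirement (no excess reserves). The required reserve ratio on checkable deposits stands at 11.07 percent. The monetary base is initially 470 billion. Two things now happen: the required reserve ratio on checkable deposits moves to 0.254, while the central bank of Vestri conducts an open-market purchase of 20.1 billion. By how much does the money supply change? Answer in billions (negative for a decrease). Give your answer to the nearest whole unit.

Before: m₁ = (1 + 0.04) / (0.1107 + 0.04) ≈ 6.9011, MB₁ = 470, so M₁ = 6.9011 × 470 = 3243.517 billion.
After: m₂ = (1 + 0.04) / (0.254 + 0.04) ≈ 3.5374, MB₂ = 470 + 20.1 = 490.1, so M₂ = 3.5374 × 490.1 ≈ 1733.6797 billion.
ΔM = M₂ − M₁ = 1733.6797 − 3243.517 = -1509.8373 billion.

-1510 billion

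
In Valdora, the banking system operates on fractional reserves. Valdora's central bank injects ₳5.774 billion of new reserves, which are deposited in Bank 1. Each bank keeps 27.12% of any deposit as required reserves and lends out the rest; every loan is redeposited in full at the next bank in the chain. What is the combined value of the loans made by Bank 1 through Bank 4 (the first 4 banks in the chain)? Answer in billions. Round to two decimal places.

₳11.14 billion

Bank i lends (1 − rr)^i of the original deposit: Bank 1 lends 5.774·0.7288 ≈ 4.2081, Bank 2 lends 5.774·0.7288² ≈ 3.0669, and so on.
Summing a geometric series: total = 5.774·[0.7288·(1 − 0.7288^4) / (1 − 0.7288)] ≈ 11.1390 billion.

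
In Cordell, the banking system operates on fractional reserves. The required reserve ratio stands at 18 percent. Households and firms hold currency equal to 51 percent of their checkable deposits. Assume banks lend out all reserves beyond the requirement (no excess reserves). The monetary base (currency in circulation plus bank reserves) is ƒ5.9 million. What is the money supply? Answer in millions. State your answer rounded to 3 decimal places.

ƒ12.912 million

The money multiplier is m = (1 + c) / (rr + c) = (1 + 0.51) / (0.18 + 0.51) ≈ 2.18841.
So M = m × MB = 2.18841 × 5.9 ≈ 12.9116 million.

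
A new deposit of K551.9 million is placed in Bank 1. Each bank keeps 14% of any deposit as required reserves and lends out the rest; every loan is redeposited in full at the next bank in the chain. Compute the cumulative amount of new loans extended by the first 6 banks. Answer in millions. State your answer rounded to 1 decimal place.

K2018.7 million

Bank i lends (1 − rr)^i of the original deposit: Bank 1 lends 551.9·0.8600 = 474.6340, Bank 2 lends 551.9·0.8600² ≈ 408.1852, and so on.
Summing a geometric series: total = 551.9·[0.8600·(1 − 0.8600^6) / (1 − 0.8600)] ≈ 2018.6617 million.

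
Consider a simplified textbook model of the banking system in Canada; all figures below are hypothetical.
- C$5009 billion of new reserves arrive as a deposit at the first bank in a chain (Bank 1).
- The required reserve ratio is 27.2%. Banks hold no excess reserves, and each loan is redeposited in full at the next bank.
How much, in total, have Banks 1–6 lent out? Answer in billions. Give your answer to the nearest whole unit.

C$11411 billion

Bank i lends (1 − rr)^i of the original deposit: Bank 1 lends 5009·0.7280 = 3646.5520, Bank 2 lends 5009·0.7280² ≈ 2654.6899, and so on.
Summing a geometric series: total = 5009·[0.7280·(1 − 0.7280^6) / (1 − 0.7280)] ≈ 11410.7112 billion.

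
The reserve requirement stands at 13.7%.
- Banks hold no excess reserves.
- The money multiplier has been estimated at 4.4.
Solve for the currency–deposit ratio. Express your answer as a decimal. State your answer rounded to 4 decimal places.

Using m = 4.4. From m = (1 + c)/(c + rr + e), rearranging gives 1 + c = m·(c + rr + e), so c·(1 − m) = m·(rr + e) − 1.
Hence c = [m·(rr + e) − 1]/(1 − m) = [4.4 × (0.137 + 0) − 1] / (1 − 4.4) ≈ 0.116824.

0.1168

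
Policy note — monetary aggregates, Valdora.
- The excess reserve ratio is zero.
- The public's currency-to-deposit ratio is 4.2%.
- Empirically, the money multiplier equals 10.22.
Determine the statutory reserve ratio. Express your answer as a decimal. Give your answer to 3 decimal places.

0.060

Using m = 10.22. Since m = (1 + c)/(c + rr + e), the denominator satisfies c + rr + e = (1 + c)/m = (1 + 0.042) / 10.22 ≈ 0.101957.
With c = 0.042 and e = 0, the statutory reserve ratio is 0.101957 − 0.042 − 0 = 0.059957.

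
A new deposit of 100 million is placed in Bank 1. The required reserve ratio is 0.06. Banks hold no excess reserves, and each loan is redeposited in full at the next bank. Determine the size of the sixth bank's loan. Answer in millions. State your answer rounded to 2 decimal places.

Each bank lends a fraction (1 − rr) = 0.9400 of the deposit it receives, so Bank 6 receives 100·0.9400^5 and lends 100·0.9400^6 ≈ 68.9870 million.

68.99 million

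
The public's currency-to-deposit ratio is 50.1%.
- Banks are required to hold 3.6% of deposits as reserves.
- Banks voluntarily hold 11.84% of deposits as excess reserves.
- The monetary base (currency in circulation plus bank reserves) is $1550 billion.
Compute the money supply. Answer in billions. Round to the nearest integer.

$3550 billion

The money multiplier is m = (1 + c) / (rr + e + c) = (1 + 0.501) / (0.036 + 0.1184 + 0.501) ≈ 2.29020.
So M = m × MB = 2.29020 × 1550 = 3549.81 billion.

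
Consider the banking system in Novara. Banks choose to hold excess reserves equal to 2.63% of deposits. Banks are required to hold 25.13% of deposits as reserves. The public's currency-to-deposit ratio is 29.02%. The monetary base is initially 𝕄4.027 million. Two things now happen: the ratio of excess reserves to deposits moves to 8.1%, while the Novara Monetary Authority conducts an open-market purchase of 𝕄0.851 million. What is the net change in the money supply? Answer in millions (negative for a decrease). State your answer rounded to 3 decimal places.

Before: m₁ = (1 + 0.2902) / (0.2513 + 0.0263 + 0.2902) ≈ 2.27228, MB₁ = 4.027, so M₁ = 2.27228 × 4.027 ≈ 9.1505 million.
After: m₂ = (1 + 0.2902) / (0.2513 + 0.081 + 0.2902) ≈ 2.07261, MB₂ = 4.027 + 0.851 = 4.878, so M₂ = 2.07261 × 4.878 ≈ 10.1102 million.
ΔM = M₂ − M₁ = 10.1102 − 9.1505 = 0.9597 million.

𝕄0.960 million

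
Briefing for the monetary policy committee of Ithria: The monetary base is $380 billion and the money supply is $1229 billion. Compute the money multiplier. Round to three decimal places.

The money multiplier is m = M / MB = 1229 / 380 ≈ 3.23421.

3.234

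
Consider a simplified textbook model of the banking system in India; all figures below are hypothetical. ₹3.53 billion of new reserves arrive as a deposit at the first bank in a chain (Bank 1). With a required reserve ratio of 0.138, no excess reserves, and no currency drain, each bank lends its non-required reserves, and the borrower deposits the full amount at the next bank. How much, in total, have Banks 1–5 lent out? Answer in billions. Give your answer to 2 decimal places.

₹11.56 billion

Bank i lends (1 − rr)^i of the original deposit: Bank 1 lends 3.53·0.8620 ≈ 3.0429, Bank 2 lends 3.53·0.8620² ≈ 2.6229, and so on.
Summing a geometric series: total = 3.53·[0.8620·(1 − 0.8620^5) / (1 − 0.8620)] ≈ 11.5558 billion.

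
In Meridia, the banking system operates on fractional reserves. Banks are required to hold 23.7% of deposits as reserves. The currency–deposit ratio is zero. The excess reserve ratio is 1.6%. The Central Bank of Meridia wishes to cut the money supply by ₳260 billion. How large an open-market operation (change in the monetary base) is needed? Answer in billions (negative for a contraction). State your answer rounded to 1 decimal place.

The money multiplier is m = 1 / (rr + e) = 1 / (0.237 + 0.016) ≈ 3.95257.
ΔMB = ΔM / m = (−260) / 3.95257 ≈ -65.78 billion.

-65.8 billion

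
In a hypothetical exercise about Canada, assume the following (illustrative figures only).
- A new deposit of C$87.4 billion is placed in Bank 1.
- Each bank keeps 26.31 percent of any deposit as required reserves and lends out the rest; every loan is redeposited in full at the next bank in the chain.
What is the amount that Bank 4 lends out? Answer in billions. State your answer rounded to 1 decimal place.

Each bank lends a fraction (1 − rr) = 0.7369 of the deposit it receives, so Bank 4 receives 87.4·0.7369^3 and lends 87.4·0.7369^4 ≈ 25.7719 billion.

C$25.8 billion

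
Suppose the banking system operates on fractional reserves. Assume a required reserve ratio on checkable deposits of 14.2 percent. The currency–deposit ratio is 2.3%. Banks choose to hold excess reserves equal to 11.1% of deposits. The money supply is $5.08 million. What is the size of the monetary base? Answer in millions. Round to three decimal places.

$1.371 million

The money multiplier is m = (1 + c) / (rr + e + c) = (1 + 0.023) / (0.142 + 0.111 + 0.023) ≈ 3.70652.
MB = M / m = 5.08 / 3.70652 ≈ 1.3706 million.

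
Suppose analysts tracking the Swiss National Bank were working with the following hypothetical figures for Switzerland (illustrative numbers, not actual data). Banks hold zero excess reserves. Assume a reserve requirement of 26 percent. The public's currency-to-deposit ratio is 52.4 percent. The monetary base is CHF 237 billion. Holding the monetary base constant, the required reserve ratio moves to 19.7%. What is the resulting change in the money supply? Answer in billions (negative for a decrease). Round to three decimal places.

Initially m₁ = (1 + 0.524) / (0.26 + 0.524) ≈ 1.9438776, so M₁ = 1.9438776 × 237 ≈ 460.699 billion.
After the change m₂ = (1 + 0.524) / (0.197 + 0.524) ≈ 2.1137309, so M₂ = 2.1137309 × 237 ≈ 500.9542 billion.
ΔM = M₂ − M₁ = 500.9542 − 460.699 = 40.2552 billion.

CHF 40.255 billion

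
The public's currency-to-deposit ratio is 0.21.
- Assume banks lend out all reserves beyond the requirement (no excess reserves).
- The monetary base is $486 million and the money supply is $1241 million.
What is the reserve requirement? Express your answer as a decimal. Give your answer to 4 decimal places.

0.2639

Using m = M/MB = 1241/486 ≈ 2.553498. Since m = (1 + c)/(c + rr + e), the denominator satisfies c + rr + e = (1 + c)/m = (1 + 0.21) / 2.553498 ≈ 0.473860.
With c = 0.21 and e = 0, the reserve requirement is 0.473860 − 0.21 − 0 = 0.26386.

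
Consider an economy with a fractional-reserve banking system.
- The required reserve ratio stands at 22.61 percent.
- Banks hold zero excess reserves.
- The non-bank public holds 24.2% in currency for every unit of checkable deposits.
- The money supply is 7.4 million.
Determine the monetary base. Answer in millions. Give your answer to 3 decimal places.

The money multiplier is m = (1 + c) / (rr + c) = (1 + 0.242) / (0.2261 + 0.242) ≈ 2.65328.
MB = M / m = 7.4 / 2.65328 ≈ 2.789 million.

2.789 million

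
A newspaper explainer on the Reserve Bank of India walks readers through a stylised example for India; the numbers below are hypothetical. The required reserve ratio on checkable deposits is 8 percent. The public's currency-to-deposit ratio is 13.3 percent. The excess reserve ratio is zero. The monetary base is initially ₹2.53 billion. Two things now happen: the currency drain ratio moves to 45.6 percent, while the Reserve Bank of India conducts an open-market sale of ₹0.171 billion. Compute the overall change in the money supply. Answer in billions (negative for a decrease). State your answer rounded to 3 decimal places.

-7.050 billion

Before: m₁ = (1 + 0.133) / (0.08 + 0.133) ≈ 5.31925, MB₁ = 2.53, so M₁ = 5.31925 × 2.53 ≈ 13.4577 billion.
After: m₂ = (1 + 0.456) / (0.08 + 0.456) ≈ 2.71642, MB₂ = 2.53 − 0.171 = 2.359, so M₂ = 2.71642 × 2.359 ≈ 6.408 billion.
ΔM = M₂ − M₁ = 6.408 − 13.4577 = -7.0497 billion.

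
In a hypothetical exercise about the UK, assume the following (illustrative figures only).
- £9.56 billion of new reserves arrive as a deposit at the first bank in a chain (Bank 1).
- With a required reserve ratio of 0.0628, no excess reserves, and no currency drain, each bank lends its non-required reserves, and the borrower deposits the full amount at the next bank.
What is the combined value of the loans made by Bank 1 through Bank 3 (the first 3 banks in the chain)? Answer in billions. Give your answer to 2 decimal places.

£25.23 billion

Bank i lends (1 − rr)^i of the original deposit: Bank 1 lends 9.56·0.9372 ≈ 8.9596, Bank 2 lends 9.56·0.9372² ≈ 8.3970, and so on.
Summing a geometric series: total = 9.56·[0.9372·(1 − 0.9372^3) / (1 − 0.9372)] ≈ 25.2262 billion.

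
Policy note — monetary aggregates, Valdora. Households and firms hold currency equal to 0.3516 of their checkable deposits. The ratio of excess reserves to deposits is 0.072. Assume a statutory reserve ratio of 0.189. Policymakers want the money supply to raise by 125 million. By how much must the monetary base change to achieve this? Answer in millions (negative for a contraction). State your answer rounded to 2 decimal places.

The money multiplier is m = (1 + c) / (rr + e + c) = (1 + 0.3516) / (0.189 + 0.072 + 0.3516) ≈ 2.206334.
ΔMB = ΔM / m = (+125) / 2.206334 ≈ 56.6551 million.

56.66 million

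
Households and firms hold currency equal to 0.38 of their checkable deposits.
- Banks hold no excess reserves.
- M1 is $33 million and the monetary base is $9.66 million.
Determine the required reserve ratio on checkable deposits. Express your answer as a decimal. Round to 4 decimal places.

0.0240

Using m = M/MB = 33/9.66 ≈ 3.416149. Since m = (1 + c)/(c + rr + e), the denominator satisfies c + rr + e = (1 + c)/m = (1 + 0.38) / 3.416149 ≈ 0.403964.
With c = 0.38 and e = 0, the required reserve ratio on checkable deposits is 0.403964 − 0.38 − 0 = 0.023964.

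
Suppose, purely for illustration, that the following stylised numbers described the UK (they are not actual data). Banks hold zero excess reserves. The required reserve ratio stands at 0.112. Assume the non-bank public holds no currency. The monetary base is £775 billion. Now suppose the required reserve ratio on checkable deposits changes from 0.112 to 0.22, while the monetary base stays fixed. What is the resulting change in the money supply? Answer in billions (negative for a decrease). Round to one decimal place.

Initially m₁ = 1 / (0.112) ≈ 8.92857, so M₁ = 8.92857 × 775 ≈ 6919.6418 billion.
After the change m₂ = 1 / (0.22) ≈ 4.54545, so M₂ = 4.54545 × 775 ≈ 3522.7237 billion.
ΔM = M₂ − M₁ = 3522.7237 − 6919.6418 = -3396.9181 billion.

-3396.9 billion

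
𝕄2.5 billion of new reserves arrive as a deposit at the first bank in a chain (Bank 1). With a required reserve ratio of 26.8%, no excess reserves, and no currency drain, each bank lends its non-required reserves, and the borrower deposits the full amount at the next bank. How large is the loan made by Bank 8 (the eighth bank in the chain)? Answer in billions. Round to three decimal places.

𝕄0.206 billion

Each bank lends a fraction (1 − rr) = 0.7320 of the deposit it receives, so Bank 8 receives 2.5·0.7320^7 and lends 2.5·0.7320^8 ≈ 0.2061 billion.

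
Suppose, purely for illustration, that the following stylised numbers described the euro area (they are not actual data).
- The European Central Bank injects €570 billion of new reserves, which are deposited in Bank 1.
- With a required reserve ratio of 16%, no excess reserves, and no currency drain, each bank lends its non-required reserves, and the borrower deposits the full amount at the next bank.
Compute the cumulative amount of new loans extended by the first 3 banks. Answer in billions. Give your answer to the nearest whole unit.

Bank i lends (1 − rr)^i of the original deposit: Bank 1 lends 570·0.8400 = 478.8000, Bank 2 lends 570·0.8400² = 402.1920, and so on.
Summing a geometric series: total = 570·[0.8400·(1 − 0.8400^3) / (1 − 0.8400)] ≈ 1218.8333 billion.

€1219 billion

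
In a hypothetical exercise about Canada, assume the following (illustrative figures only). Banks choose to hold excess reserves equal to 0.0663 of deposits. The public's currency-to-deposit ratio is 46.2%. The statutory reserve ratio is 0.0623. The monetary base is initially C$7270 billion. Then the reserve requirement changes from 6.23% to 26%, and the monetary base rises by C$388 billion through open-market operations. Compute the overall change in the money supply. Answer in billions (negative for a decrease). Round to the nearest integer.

Before: m₁ = (1 + 0.462) / (0.0623 + 0.0663 + 0.462) ≈ 2.47545, MB₁ = 7270, so M₁ = 2.47545 × 7270 = 17996.5215 billion.
After: m₂ = (1 + 0.462) / (0.26 + 0.0663 + 0.462) ≈ 1.85462, MB₂ = 7270 + 388 = 7658, so M₂ = 1.85462 × 7658 ≈ 14202.68 billion.
ΔM = M₂ − M₁ = 14202.68 − 17996.5215 = -3793.8415 billion.

-3794 billion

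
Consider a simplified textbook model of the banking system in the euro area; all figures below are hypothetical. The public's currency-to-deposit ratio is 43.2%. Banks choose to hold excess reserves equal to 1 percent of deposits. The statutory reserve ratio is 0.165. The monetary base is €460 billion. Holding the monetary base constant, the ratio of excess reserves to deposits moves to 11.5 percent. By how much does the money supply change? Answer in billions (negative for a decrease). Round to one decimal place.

-160.0 billion

Initially m₁ = (1 + 0.432) / (0.165 + 0.01 + 0.432) ≈ 2.35914, so M₁ = 2.35914 × 460 = 1085.2044 billion.
After the change m₂ = (1 + 0.432) / (0.165 + 0.115 + 0.432) ≈ 2.01124, so M₂ = 2.01124 × 460 = 925.1704 billion.
ΔM = M₂ − M₁ = 925.1704 − 1085.2044 = -160.034 billion.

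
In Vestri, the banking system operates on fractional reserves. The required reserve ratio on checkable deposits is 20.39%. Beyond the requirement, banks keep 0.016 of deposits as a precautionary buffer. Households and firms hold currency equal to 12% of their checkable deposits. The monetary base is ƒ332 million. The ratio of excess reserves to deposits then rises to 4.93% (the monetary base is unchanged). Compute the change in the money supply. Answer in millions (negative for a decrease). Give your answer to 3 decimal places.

Initially m₁ = (1 + 0.12) / (0.2039 + 0.016 + 0.12) ≈ 3.2950868, so M₁ = 3.2950868 × 332 ≈ 1093.9688 million.
After the change m₂ = (1 + 0.12) / (0.2039 + 0.0493 + 0.12) ≈ 3.0010718, so M₂ = 3.0010718 × 332 ≈ 996.3558 million.
ΔM = M₂ − M₁ = 996.3558 − 1093.9688 = -97.613 million.

-97.613 million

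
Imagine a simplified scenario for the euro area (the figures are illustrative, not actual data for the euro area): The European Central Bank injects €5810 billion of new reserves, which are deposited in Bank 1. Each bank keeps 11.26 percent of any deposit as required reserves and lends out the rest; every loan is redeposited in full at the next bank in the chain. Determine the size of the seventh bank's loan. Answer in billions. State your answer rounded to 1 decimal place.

Each bank lends a fraction (1 − rr) = 0.8874 of the deposit it receives, so Bank 7 receives 5810·0.8874^6 and lends 5810·0.8874^7 ≈ 2517.7471 billion.

€2517.7 billion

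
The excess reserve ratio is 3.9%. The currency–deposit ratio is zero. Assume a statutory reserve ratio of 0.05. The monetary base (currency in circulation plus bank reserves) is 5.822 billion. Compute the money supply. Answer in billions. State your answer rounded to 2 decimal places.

65.42 billion

The money multiplier is m = 1 / (rr + e) = 1 / (0.05 + 0.039) ≈ 11.2360.
So M = m × MB = 11.2360 × 5.822 ≈ 65.416 billion.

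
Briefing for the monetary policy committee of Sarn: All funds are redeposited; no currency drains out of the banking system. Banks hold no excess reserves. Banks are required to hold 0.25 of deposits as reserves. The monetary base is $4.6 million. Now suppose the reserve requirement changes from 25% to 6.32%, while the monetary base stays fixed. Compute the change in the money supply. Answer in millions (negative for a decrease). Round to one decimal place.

Initially m₁ = 1 / (0.25) = 4, so M₁ = 4 × 4.6 = 18.4 million.
After the change m₂ = 1 / (0.0632) ≈ 15.8228, so M₂ = 15.8228 × 4.6 ≈ 72.7849 million.
ΔM = M₂ − M₁ = 72.7849 − 18.4 = 54.3849 million.

$54.4 million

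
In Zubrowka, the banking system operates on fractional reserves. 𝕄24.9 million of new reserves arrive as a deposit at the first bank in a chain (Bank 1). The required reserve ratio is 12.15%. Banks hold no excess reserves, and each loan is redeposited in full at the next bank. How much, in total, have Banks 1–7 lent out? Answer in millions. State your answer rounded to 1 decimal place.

Bank i lends (1 − rr)^i of the original deposit: Bank 1 lends 24.9·0.8785 ≈ 21.8746, Bank 2 lends 24.9·0.8785² ≈ 19.2169, and so on.
Summing a geometric series: total = 24.9·[0.8785·(1 − 0.8785^7) / (1 − 0.8785)] ≈ 107.3345 million.

𝕄107.3 million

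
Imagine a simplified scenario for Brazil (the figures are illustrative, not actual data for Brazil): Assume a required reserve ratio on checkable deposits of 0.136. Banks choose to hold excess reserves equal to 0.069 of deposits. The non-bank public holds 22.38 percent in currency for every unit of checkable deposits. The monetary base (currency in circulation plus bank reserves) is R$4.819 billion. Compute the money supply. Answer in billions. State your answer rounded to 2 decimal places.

The money multiplier is m = (1 + c) / (rr + e + c) = (1 + 0.2238) / (0.136 + 0.069 + 0.2238) ≈ 2.8540.
So M = m × MB = 2.8540 × 4.819 ≈ 13.7534 billion.

R$13.75 billion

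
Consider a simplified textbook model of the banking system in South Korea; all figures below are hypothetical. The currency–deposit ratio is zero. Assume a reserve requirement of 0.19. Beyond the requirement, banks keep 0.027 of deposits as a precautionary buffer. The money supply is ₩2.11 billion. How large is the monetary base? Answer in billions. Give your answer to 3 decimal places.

The money multiplier is m = 1 / (rr + e) = 1 / (0.19 + 0.027) ≈ 4.60829.
MB = M / m = 2.11 / 4.60829 ≈ 0.4579 billion.

₩0.458 billion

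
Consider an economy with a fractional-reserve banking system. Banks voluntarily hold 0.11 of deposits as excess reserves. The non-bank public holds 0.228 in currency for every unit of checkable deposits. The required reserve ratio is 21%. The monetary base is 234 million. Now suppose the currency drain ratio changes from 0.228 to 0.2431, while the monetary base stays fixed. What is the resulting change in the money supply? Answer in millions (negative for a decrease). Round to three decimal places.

Initially m₁ = (1 + 0.228) / (0.21 + 0.11 + 0.228) ≈ 2.2408759, so M₁ = 2.2408759 × 234 ≈ 524.365 million.
After the change m₂ = (1 + 0.2431) / (0.21 + 0.11 + 0.2431) ≈ 2.2076008, so M₂ = 2.2076008 × 234 ≈ 516.5786 million.
ΔM = M₂ − M₁ = 516.5786 − 524.365 = -7.7864 million.

-7.786 million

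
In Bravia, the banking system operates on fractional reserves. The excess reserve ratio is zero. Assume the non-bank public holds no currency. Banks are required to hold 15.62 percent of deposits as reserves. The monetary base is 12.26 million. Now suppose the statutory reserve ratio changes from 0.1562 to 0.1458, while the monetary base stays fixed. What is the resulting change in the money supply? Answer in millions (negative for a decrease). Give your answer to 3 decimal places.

Initially m₁ = 1 / (0.1562) ≈ 6.402049, so M₁ = 6.402049 × 12.26 ≈ 78.4891 million.
After the change m₂ = 1 / (0.1458) ≈ 6.858711, so M₂ = 6.858711 × 12.26 ≈ 84.0878 million.
ΔM = M₂ − M₁ = 84.0878 − 78.4891 = 5.5987 million.

5.599 million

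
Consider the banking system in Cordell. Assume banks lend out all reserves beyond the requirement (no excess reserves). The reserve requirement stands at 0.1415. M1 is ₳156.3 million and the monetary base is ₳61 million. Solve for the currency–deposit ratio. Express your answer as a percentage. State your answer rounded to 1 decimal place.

Using m = M/MB = 156.3/61 ≈ 2.562295. From m = (1 + c)/(c + rr + e), rearranging gives 1 + c = m·(c + rr + e), so c·(1 − m) = m·(rr + e) − 1.
Hence c = [m·(rr + e) − 1]/(1 − m) = [2.562295 × (0.1415 + 0) − 1] / (1 − 2.562295) ≈ 0.408012.

40.8%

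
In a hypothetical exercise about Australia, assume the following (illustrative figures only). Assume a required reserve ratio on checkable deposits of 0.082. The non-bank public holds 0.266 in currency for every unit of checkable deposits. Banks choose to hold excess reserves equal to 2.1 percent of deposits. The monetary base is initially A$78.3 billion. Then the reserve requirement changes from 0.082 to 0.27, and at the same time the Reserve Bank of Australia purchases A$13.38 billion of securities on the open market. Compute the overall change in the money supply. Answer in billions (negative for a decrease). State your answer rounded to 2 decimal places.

-60.26 billion

Before: m₁ = (1 + 0.266) / (0.082 + 0.021 + 0.266) ≈ 3.43089, MB₁ = 78.3, so M₁ = 3.43089 × 78.3 ≈ 268.6387 billion.
After: m₂ = (1 + 0.266) / (0.27 + 0.021 + 0.266) ≈ 2.27289, MB₂ = 78.3 + 13.38 = 91.68, so M₂ = 2.27289 × 91.68 ≈ 208.3786 billion.
ΔM = M₂ − M₁ = 208.3786 − 268.6387 = -60.2601 billion.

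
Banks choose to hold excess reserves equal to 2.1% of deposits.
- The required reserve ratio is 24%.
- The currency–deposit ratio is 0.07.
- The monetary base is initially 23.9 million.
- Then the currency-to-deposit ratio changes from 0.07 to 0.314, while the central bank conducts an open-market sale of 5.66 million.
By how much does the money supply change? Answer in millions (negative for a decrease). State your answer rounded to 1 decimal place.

-35.6 million

Before: m₁ = (1 + 0.07) / (0.24 + 0.021 + 0.07) ≈ 3.2326, MB₁ = 23.9, so M₁ = 3.2326 × 23.9 ≈ 77.2591 million.
After: m₂ = (1 + 0.314) / (0.24 + 0.021 + 0.314) ≈ 2.2852, MB₂ = 23.9 − 5.66 = 18.24, so M₂ = 2.2852 × 18.24 ≈ 41.682 million.
ΔM = M₂ − M₁ = 41.682 − 77.2591 = -35.5771 million.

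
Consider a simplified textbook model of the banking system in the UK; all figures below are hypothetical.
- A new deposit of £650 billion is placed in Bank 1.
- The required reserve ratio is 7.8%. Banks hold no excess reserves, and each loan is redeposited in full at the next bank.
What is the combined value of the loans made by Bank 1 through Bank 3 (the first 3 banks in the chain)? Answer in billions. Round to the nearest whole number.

£1661 billion

Bank i lends (1 − rr)^i of the original deposit: Bank 1 lends 650·0.9220 = 599.3000, Bank 2 lends 650·0.9220² = 552.5546, and so on.
Summing a geometric series: total = 650·[0.9220·(1 − 0.9220^3) / (1 − 0.9220)] ≈ 1661.3099 billion.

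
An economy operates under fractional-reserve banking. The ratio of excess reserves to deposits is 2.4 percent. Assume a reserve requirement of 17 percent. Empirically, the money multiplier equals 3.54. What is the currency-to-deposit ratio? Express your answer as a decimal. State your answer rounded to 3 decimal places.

Using m = 3.54. From m = (1 + c)/(c + rr + e), rearranging gives 1 + c = m·(c + rr + e), so c·(1 − m) = m·(rr + e) − 1.
Hence c = [m·(rr + e) − 1]/(1 − m) = [3.54 × (0.17 + 0.024) − 1] / (1 − 3.54) ≈ 0.123323.

0.123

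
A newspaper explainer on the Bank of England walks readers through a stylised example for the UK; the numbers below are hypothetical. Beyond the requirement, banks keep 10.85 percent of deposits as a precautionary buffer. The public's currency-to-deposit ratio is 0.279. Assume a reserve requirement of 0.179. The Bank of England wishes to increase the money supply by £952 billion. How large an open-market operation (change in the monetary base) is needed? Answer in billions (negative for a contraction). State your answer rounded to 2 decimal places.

£421.66 billion

The money multiplier is m = (1 + c) / (rr + e + c) = (1 + 0.279) / (0.179 + 0.1085 + 0.279) ≈ 2.257723.
ΔMB = ΔM / m = (+952) / 2.257723 ≈ 421.6638 billion.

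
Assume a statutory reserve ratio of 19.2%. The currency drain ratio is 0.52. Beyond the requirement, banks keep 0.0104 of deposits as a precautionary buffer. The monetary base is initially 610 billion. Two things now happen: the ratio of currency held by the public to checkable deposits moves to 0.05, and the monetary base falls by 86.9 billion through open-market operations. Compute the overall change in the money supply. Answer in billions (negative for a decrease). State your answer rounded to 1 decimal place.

Before: m₁ = (1 + 0.52) / (0.192 + 0.0104 + 0.52) ≈ 2.10410, MB₁ = 610, so M₁ = 2.10410 × 610 = 1283.501 billion.
After: m₂ = (1 + 0.05) / (0.192 + 0.0104 + 0.05) ≈ 4.16006, MB₂ = 610 − 86.9 = 523.1, so M₂ = 4.16006 × 523.1 ≈ 2176.1274 billion.
ΔM = M₂ − M₁ = 2176.1274 − 1283.501 = 892.6264 billion.

892.6 billion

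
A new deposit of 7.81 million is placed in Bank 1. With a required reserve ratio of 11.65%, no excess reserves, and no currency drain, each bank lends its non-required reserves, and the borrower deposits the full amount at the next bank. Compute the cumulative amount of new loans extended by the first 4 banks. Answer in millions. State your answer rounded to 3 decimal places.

Bank i lends (1 − rr)^i of the original deposit: Bank 1 lends 7.81·0.8835 ≈ 6.9001, Bank 2 lends 7.81·0.8835² ≈ 6.0963, and so on.
Summing a geometric series: total = 7.81·[0.8835·(1 − 0.8835^4) / (1 − 0.8835)] ≈ 23.1410 million.

23.141 million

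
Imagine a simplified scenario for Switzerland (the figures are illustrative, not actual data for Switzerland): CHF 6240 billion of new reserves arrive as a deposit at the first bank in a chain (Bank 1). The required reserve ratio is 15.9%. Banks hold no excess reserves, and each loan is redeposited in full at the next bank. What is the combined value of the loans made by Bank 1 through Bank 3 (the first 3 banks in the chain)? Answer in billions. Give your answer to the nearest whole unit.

Bank i lends (1 − rr)^i of the original deposit: Bank 1 lends 6240·0.8410 = 5247.8400, Bank 2 lends 6240·0.8410² ≈ 4413.4334, and so on.
Summing a geometric series: total = 6240·[0.8410·(1 − 0.8410^3) / (1 − 0.8410)] ≈ 13372.9710 billion.

CHF 13373 billion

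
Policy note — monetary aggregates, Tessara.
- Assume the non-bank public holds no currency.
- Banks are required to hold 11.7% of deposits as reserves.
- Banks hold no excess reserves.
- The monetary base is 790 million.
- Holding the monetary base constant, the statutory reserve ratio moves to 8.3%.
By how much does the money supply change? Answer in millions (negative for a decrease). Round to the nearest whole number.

2766 million

Initially m₁ = 1 / (0.117) ≈ 8.5470, so M₁ = 8.5470 × 790 = 6752.13 million.
After the change m₂ = 1 / (0.083) ≈ 12.0482, so M₂ = 12.0482 × 790 = 9518.078 million.
ΔM = M₂ − M₁ = 9518.078 − 6752.13 = 2765.948 million.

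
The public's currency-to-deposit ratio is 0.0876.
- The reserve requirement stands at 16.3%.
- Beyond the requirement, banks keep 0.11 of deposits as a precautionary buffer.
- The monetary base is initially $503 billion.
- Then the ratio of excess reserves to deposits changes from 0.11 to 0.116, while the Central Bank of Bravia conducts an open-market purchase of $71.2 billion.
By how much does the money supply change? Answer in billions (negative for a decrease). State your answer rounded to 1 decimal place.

Before: m₁ = (1 + 0.0876) / (0.163 + 0.11 + 0.0876) ≈ 3.01608, MB₁ = 503, so M₁ = 3.01608 × 503 ≈ 1517.0882 billion.
After: m₂ = (1 + 0.0876) / (0.163 + 0.116 + 0.0876) ≈ 2.96672, MB₂ = 503 + 71.2 = 574.2, so M₂ = 2.96672 × 574.2 ≈ 1703.4906 billion.
ΔM = M₂ − M₁ = 1703.4906 − 1517.0882 = 186.4024 billion.

$186.4 billion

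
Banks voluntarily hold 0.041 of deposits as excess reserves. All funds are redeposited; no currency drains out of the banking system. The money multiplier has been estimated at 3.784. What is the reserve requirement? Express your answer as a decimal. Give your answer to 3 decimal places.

Using m = 3.784. Since m = (1 + c)/(c + rr + e), the denominator satisfies c + rr + e = (1 + c)/m = (1 + 0) / 3.784 ≈ 0.264271.
With c = 0 and e = 0.041, the reserve requirement is 0.264271 − 0 − 0.041 = 0.223271.

0.223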